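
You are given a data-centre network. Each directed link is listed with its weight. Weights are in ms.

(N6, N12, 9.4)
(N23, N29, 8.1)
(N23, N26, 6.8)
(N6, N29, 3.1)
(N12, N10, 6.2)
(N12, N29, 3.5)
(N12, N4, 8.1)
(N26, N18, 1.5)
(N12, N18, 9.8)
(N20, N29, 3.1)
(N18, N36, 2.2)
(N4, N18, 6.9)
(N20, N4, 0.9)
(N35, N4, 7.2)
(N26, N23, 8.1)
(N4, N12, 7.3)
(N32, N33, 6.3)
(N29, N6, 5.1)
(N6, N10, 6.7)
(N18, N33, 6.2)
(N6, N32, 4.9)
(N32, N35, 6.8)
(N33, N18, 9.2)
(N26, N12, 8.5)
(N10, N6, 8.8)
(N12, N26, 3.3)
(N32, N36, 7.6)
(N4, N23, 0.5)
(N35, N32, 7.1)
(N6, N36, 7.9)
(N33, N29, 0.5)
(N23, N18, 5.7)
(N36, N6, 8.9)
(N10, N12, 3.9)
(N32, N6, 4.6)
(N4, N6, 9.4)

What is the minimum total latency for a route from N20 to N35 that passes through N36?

Shortest N20→N36: N20 → N4 → N23 → N18 → N36 = 9.3
Shortest N36→N35: N36 → N6 → N32 → N35 = 20.6
Total via N36: 9.3 + 20.6 = 29.9 ms.

29.9 ms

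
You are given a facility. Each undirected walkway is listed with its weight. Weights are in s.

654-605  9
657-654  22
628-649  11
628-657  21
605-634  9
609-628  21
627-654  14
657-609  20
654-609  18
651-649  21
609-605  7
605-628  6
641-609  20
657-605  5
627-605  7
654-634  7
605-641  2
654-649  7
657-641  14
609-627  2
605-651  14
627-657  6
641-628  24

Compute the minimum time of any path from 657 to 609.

8 s

Settle nodes by increasing distance from 657:
657: 0
605: 5  (via 657)
627: 6  (via 657)
641: 7  (via 605)
609: 8  (via 627)
Shortest route: 657–627–609 = 8 s.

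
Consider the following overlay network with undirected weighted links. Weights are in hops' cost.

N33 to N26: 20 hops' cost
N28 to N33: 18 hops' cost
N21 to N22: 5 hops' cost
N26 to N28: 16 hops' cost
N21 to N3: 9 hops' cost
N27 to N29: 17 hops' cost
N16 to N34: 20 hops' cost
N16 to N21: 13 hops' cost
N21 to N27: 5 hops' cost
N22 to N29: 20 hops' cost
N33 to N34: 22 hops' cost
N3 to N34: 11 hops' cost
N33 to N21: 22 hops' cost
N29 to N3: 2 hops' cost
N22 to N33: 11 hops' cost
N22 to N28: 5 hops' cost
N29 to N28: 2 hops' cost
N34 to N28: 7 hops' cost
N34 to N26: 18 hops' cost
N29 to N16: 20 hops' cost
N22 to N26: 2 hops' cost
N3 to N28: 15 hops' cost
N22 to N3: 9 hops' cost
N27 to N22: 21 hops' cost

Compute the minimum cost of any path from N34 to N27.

Shortest distances from N34:
N34: 0
N28: 7  (via N34)
N29: 9  (via N28)
N3: 11  (via N34)
N22: 12  (via N28)
N26: 14  (via N22)
N21: 17  (via N22)
N16: 20  (via N34)
N27: 22  (via N21)
Shortest route: N34–N28–N22–N21–N27 = 22 hops' cost.

22 hops' cost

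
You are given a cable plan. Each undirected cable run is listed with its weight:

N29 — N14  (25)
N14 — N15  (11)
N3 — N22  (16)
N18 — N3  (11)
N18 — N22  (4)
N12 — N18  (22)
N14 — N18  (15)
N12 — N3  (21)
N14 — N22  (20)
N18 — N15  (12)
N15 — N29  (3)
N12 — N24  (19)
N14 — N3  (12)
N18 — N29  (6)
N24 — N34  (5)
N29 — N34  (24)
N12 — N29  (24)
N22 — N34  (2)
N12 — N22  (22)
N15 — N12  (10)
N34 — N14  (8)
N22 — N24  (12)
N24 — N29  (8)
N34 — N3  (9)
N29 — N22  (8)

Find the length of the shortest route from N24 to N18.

11

Candidate routes:
N24–N34–N22–N18: 5+2+4 = 11
N24–N29–N18: 8+6 = 14
The minimum is 11 via N24–N34–N22–N18.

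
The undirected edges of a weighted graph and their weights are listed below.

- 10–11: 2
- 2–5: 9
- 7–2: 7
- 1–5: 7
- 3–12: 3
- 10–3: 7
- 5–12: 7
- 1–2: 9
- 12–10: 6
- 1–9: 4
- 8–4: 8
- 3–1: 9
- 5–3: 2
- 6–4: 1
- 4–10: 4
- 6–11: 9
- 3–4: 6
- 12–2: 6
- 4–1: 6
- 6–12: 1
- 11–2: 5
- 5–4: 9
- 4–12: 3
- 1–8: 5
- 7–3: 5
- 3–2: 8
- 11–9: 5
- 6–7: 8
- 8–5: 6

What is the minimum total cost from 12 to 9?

12

Settle nodes by increasing distance from 12:
12: 0
6: 1  (via 12)
4: 2  (via 6)
3: 3  (via 12)
5: 5  (via 3)
2: 6  (via 12)
10: 6  (via 12)
1: 8  (via 4)
7: 8  (via 3)
11: 8  (via 10)
8: 10  (via 4)
9: 12  (via 1)
Shortest route: 12–6–4–1–9 = 12.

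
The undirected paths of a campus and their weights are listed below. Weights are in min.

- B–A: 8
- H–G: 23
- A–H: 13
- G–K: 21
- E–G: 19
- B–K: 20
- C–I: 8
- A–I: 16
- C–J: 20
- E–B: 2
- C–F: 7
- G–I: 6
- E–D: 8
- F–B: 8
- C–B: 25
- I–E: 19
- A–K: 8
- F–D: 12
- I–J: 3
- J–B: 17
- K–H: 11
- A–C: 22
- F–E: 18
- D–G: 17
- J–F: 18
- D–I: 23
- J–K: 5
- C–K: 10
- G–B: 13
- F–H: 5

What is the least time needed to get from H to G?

Shortest distances from H:
H: 0
F: 5  (via H)
K: 11  (via H)
C: 12  (via F)
A: 13  (via H)
B: 13  (via F)
E: 15  (via B)
J: 16  (via K)
D: 17  (via F)
I: 19  (via J)
G: 23  (via H)
Shortest route: H–G = 23 min.

23 min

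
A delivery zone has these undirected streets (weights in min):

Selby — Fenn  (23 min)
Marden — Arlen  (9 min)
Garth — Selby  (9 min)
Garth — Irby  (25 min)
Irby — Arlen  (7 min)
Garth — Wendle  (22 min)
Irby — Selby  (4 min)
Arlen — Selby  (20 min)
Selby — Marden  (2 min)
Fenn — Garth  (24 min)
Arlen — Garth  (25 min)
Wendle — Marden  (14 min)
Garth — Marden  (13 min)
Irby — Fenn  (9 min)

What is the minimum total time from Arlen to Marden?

Candidate routes:
Arlen - Irby - Selby - Marden: 7+4+2 = 13
Arlen - Marden: 9 = 9
Cheapest is Arlen - Marden at 9 min.

9 min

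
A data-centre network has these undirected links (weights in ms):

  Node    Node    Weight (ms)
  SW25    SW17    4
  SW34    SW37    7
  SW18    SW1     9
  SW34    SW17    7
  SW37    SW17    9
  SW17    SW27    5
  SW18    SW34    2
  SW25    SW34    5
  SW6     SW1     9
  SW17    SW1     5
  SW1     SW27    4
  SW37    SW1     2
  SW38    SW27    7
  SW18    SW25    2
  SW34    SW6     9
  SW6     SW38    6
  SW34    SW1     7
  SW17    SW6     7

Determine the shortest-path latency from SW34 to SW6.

Running Dijkstra from SW34:
SW34: 0
SW18: 2  (via SW34)
SW25: 4  (via SW18)
SW37: 7  (via SW34)
SW17: 7  (via SW34)
SW1: 7  (via SW34)
SW6: 9  (via SW34)
Shortest route: SW34–SW6 = 9 ms.

9 ms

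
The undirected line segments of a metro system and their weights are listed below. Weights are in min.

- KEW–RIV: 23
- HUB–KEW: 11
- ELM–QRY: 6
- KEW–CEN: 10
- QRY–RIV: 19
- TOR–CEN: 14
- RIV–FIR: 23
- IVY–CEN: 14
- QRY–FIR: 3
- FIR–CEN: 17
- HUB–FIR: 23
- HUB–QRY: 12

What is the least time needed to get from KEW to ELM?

Running Dijkstra from KEW:
KEW: 0
CEN: 10  (via KEW)
HUB: 11  (via KEW)
QRY: 23  (via HUB)
RIV: 23  (via KEW)
IVY: 24  (via CEN)
TOR: 24  (via CEN)
FIR: 26  (via QRY)
ELM: 29  (via QRY)
Shortest route: KEW–HUB–QRY–ELM = 29 min.

29 min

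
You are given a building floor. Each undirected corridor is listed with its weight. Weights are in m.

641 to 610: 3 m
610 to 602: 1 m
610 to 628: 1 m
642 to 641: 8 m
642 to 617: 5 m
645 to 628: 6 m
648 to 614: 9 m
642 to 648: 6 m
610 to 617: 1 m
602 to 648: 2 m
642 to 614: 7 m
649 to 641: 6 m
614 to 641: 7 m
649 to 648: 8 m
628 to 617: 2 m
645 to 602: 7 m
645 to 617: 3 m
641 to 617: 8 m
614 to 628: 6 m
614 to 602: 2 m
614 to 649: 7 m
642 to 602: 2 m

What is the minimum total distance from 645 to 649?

Enumerating some paths:
645–617–628–610–641–649: 3+2+1+3+6 = 15
645–617–610–602–648–649: 3+1+1+2+8 = 15
645–617–610–641–649: 3+1+3+6 = 13
645–617–610–602–614–649: 3+1+1+2+7 = 14
Cheapest is 645–617–610–641–649 at 13 m.

13 m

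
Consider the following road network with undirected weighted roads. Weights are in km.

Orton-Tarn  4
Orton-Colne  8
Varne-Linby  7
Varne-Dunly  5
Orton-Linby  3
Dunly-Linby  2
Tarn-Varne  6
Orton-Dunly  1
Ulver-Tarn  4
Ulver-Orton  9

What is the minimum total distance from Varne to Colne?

Candidate routes:
Varne - Dunly - Linby - Orton - Colne: 5+2+3+8 = 18
Varne - Tarn - Orton - Colne: 6+4+8 = 18
Varne - Dunly - Orton - Colne: 5+1+8 = 14
Cheapest is Varne - Dunly - Orton - Colne at 14 km.

14 km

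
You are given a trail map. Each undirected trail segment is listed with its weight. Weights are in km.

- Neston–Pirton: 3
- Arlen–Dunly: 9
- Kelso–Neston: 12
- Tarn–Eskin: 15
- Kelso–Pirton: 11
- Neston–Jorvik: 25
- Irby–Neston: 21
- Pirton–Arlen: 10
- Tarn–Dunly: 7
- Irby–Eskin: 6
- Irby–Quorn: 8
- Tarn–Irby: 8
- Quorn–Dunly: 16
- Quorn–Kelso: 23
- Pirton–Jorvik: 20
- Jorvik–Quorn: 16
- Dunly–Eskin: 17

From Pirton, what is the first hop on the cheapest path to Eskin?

Neston

Candidate routes:
Pirton - Arlen - Dunly - Eskin: 10+9+17 = 36
Pirton - Neston - Irby - Eskin: 3+21+6 = 30
The minimum is 30 km via Pirton - Neston - Irby - Eskin.
So from Pirton the first move is to Neston.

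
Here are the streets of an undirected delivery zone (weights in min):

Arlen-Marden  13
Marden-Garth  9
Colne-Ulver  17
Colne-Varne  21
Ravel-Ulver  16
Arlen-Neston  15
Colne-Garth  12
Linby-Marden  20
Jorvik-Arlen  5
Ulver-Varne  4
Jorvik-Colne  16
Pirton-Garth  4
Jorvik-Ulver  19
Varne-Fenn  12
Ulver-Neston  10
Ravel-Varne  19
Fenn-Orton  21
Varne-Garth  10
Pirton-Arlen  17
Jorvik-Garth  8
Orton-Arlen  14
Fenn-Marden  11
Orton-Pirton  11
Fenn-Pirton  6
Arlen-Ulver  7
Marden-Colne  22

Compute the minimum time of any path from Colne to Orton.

27 min

Candidate routes:
Colne → Jorvik → Arlen → Orton: 16+5+14 = 35
Colne → Garth → Pirton → Orton: 12+4+11 = 27
The minimum is 27 min via Colne → Garth → Pirton → Orton.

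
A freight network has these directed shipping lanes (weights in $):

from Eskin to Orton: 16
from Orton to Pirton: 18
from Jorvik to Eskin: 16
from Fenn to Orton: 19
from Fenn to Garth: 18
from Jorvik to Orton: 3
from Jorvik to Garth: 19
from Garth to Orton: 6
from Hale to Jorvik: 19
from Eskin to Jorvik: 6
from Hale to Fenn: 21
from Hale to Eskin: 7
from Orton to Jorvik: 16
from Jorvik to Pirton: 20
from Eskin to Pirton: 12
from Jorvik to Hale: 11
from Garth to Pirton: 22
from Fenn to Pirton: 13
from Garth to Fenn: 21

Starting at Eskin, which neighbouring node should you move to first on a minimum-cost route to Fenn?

Candidate routes:
Eskin → Orton → Jorvik → Garth → Fenn: 16+16+19+21 = 72
Eskin → Jorvik → Garth → Fenn: 6+19+21 = 46
Eskin → Jorvik → Hale → Fenn: 6+11+21 = 38
Eskin → Orton → Jorvik → Hale → Fenn: 16+16+11+21 = 64
Cheapest is Eskin → Jorvik → Hale → Fenn at $38.
So from Eskin the first move is to Jorvik.

Jorvik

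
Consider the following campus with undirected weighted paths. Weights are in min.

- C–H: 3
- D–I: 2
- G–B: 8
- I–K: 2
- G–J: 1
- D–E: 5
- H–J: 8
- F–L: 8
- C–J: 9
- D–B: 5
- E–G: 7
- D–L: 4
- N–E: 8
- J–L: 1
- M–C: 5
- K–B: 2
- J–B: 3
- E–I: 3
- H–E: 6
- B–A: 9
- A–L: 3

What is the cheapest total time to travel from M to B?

17 min

Compare a few routes:
M–C–J–B: 5+9+3 = 17
M–C–H–J–B: 5+3+8+3 = 19
M–C–H–E–I–K–B: 5+3+6+3+2+2 = 21
The minimum is 17 min via M–C–J–B.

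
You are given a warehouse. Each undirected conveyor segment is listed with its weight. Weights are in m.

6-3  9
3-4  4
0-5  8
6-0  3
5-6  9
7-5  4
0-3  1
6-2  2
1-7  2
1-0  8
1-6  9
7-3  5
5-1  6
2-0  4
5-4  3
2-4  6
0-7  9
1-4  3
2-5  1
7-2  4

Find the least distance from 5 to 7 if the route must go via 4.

8 m

Shortest 5→4: 5 → 4 = 3
Shortest 4→7: 4 → 1 → 7 = 5
Total via 4: 3 + 5 = 8 m.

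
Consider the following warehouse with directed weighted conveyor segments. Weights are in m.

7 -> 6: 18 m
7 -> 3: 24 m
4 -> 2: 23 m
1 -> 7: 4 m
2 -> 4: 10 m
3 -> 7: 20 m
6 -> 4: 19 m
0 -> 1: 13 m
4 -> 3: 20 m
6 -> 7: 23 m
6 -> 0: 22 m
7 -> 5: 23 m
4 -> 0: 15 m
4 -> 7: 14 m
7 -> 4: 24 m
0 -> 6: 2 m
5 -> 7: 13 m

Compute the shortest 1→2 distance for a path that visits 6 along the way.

64 m

Shortest 1→6: 1 → 7 → 6 = 22
Best 6 to 2: 6 → 4 → 2 costing 42
Total via 6: 22 + 42 = 64 m.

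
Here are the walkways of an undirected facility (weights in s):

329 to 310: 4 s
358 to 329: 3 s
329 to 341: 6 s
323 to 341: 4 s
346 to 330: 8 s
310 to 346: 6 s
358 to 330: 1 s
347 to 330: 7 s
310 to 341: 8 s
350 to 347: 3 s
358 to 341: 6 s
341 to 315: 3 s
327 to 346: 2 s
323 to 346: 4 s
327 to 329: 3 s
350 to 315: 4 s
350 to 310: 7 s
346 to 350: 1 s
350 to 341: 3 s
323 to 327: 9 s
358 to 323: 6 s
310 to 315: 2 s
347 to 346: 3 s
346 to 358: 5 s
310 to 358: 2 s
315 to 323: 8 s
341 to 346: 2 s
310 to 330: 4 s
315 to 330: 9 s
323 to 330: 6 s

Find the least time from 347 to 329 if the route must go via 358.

Shortest 347→358: 347 → 346 → 358 = 8
Shortest 358→329: 358 → 329 = 3
Total via 358: 8 + 3 = 11 s.

11 s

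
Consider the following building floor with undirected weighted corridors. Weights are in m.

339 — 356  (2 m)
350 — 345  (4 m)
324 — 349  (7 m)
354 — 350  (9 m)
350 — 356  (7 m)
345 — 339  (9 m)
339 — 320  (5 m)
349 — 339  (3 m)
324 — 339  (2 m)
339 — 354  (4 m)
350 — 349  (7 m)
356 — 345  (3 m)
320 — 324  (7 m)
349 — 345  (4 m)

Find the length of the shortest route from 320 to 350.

14 m

Settle nodes by increasing distance from 320:
320: 0
339: 5  (via 320)
324: 7  (via 320)
356: 7  (via 339)
349: 8  (via 339)
354: 9  (via 339)
345: 10  (via 356)
350: 14  (via 356)
Shortest route: 320 → 339 → 356 → 350 = 14 m.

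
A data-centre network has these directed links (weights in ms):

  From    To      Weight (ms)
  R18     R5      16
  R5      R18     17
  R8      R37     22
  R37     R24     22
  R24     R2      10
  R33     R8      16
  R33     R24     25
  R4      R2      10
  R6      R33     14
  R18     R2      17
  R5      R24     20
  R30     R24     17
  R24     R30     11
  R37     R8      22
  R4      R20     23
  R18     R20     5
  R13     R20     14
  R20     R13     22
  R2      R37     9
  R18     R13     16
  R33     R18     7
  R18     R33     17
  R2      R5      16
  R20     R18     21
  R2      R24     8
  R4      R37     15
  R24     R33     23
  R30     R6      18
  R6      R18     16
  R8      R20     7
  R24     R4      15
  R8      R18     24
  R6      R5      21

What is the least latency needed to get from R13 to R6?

89 ms

Enumerating some paths:
R13 → R20 → R18 → R33 → R24 → R30 → R6: 14+21+17+25+11+18 = 106
R13 → R20 → R18 → R2 → R24 → R30 → R6: 14+21+17+8+11+18 = 89
R13 → R20 → R18 → R2 → R37 → R24 → R30 → R6: 14+21+17+9+22+11+18 = 112
R13 → R20 → R18 → R5 → R24 → R30 → R6: 14+21+16+20+11+18 = 100
The minimum is 89 ms via R13 → R20 → R18 → R2 → R24 → R30 → R6.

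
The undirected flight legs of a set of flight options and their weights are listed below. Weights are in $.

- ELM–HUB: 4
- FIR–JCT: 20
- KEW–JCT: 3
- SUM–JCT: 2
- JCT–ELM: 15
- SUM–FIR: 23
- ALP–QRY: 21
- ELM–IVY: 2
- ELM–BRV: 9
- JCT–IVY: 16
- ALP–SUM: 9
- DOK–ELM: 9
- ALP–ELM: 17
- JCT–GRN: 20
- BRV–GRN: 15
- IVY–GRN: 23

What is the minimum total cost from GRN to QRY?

$52

Candidate routes:
GRN → IVY → JCT → SUM → ALP → QRY: 23+16+2+9+21 = 71
GRN → JCT → SUM → ALP → QRY: 20+2+9+21 = 52
GRN → IVY → ELM → ALP → QRY: 23+2+17+21 = 63
GRN → BRV → ELM → ALP → QRY: 15+9+17+21 = 62
The minimum is $52 via GRN → JCT → SUM → ALP → QRY.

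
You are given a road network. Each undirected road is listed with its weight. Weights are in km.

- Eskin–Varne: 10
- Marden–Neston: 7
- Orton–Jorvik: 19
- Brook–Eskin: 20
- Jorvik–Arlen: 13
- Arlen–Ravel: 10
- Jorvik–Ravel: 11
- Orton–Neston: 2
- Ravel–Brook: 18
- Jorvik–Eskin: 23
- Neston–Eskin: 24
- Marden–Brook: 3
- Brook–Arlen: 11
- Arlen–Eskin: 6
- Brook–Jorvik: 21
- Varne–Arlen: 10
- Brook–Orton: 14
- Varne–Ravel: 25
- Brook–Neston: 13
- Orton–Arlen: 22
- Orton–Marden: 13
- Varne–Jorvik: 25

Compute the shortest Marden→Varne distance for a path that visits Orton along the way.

41 km

Best Marden to Orton: Marden → Neston → Orton costing 9
Best Orton to Varne: Orton → Arlen → Varne costing 32
Total via Orton: 9 + 32 = 41 km.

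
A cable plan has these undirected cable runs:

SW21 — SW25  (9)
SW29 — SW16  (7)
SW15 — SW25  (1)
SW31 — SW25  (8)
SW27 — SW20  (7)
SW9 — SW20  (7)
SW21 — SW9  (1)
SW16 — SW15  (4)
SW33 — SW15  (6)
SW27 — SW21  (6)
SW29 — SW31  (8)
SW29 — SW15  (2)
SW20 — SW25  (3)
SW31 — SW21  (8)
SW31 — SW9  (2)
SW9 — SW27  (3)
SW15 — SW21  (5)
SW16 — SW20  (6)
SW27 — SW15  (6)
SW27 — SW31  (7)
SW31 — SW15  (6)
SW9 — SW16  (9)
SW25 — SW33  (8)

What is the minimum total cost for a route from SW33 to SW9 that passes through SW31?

Best SW33 to SW31: SW33 → SW15 → SW31 costing 12
Best SW31 to SW9: SW31 → SW9 costing 2
Total via SW31: 12 + 2 = 14.

14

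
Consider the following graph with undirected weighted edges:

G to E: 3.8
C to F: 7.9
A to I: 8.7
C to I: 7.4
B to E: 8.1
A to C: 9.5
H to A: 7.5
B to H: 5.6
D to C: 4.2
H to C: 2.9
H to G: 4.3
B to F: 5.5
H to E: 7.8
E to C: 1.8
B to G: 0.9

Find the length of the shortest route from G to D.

9.8

Compare a few routes:
G - E - C - D: 3.8+1.8+4.2 = 9.8
G - H - C - D: 4.3+2.9+4.2 = 11.4
Cheapest is G - E - C - D at 9.8.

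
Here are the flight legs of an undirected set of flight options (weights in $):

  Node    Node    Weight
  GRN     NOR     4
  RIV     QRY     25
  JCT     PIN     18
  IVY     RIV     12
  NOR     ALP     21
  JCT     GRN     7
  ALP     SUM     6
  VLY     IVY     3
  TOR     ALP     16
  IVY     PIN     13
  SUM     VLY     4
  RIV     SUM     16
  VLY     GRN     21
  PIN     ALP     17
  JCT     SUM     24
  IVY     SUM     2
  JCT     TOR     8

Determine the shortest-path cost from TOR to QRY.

$61

Shortest distances from TOR:
TOR: 0
JCT: 8  (via TOR)
GRN: 15  (via JCT)
ALP: 16  (via TOR)
NOR: 19  (via GRN)
SUM: 22  (via ALP)
IVY: 24  (via SUM)
PIN: 26  (via JCT)
VLY: 26  (via SUM)
RIV: 36  (via IVY)
QRY: 61  (via RIV)
Shortest route: TOR → ALP → SUM → IVY → RIV → QRY = $61.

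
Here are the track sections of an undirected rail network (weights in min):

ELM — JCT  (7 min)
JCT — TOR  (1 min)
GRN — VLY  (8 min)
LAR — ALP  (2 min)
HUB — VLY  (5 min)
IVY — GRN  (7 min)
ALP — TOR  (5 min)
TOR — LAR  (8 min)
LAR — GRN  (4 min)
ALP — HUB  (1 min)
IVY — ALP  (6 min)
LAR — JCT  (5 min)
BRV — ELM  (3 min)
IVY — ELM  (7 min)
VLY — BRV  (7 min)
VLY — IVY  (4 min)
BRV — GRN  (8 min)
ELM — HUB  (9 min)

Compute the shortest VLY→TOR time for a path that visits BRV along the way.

18 min

Best VLY to BRV: VLY → BRV costing 7
Shortest BRV→TOR: BRV → ELM → JCT → TOR = 11
Total via BRV: 7 + 11 = 18 min.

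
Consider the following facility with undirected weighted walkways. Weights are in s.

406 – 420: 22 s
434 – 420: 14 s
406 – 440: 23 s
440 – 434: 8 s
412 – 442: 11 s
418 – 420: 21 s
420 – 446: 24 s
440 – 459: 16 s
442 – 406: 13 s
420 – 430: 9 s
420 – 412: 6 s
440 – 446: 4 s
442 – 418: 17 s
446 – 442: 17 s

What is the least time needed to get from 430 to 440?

Compare a few routes:
430 → 420 → 434 → 440: 9+14+8 = 31
430 → 420 → 412 → 442 → 446 → 440: 9+6+11+17+4 = 47
430 → 420 → 446 → 440: 9+24+4 = 37
Cheapest is 430 → 420 → 434 → 440 at 31 s.

31 s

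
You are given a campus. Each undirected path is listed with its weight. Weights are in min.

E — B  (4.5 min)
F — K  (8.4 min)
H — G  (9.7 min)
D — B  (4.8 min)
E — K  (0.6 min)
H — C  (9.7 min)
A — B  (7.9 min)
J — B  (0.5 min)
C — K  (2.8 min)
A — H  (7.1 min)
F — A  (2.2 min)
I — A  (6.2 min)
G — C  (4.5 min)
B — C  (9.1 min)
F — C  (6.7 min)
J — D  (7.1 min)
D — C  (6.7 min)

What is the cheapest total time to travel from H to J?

15.5 min

Enumerating some paths:
H–C–K–E–B–J: 9.7+2.8+0.6+4.5+0.5 = 18.1
H–A–B–J: 7.1+7.9+0.5 = 15.5
H–C–D–B–J: 9.7+6.7+4.8+0.5 = 21.7
H–C–B–J: 9.7+9.1+0.5 = 19.3
The minimum is 15.5 min via H–A–B–J.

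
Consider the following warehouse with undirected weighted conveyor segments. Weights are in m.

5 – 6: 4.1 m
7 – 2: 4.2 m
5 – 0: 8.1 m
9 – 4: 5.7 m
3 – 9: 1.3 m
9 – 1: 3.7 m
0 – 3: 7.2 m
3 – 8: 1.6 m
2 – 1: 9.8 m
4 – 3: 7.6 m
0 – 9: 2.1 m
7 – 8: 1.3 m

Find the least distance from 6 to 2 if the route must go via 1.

Best 6 to 1: 6–5–0–9–1 costing 18
Best 1 to 2: 1–2 costing 9.8
Total via 1: 18 + 9.8 = 27.8 m.

27.8 m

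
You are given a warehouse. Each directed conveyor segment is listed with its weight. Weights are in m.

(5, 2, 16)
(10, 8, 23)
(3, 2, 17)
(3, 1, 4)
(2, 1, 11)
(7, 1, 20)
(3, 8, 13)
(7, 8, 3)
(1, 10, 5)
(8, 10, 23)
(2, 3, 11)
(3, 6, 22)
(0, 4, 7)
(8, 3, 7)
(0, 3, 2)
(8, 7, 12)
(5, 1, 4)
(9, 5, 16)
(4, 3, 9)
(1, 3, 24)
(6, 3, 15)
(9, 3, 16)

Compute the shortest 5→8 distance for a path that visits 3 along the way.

40 m

Shortest 5→3: 5 → 2 → 3 = 27
Best 3 to 8: 3 → 8 costing 13
Total via 3: 27 + 13 = 40 m.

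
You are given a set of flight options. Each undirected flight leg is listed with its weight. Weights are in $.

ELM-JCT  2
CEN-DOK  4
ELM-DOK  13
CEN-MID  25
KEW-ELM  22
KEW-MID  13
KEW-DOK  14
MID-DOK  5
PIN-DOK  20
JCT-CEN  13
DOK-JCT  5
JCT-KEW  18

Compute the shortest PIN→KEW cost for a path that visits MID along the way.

$38

Shortest PIN→MID: PIN → DOK → MID = 25
Shortest MID→KEW: MID → KEW = 13
Total via MID: 25 + 13 = $38.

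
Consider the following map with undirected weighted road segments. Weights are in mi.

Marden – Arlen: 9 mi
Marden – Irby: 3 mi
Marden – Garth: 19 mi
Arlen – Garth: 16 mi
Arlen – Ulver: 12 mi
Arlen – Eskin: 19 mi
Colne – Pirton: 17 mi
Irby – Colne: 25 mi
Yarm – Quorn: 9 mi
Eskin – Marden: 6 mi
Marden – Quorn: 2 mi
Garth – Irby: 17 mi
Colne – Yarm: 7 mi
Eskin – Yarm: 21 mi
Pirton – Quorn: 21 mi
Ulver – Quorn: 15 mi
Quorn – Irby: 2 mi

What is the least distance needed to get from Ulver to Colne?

Compare a few routes:
Ulver → Arlen → Marden → Quorn → Yarm → Colne: 12+9+2+9+7 = 39
Ulver → Quorn → Yarm → Colne: 15+9+7 = 31
Cheapest is Ulver → Quorn → Yarm → Colne at 31 mi.

31 mi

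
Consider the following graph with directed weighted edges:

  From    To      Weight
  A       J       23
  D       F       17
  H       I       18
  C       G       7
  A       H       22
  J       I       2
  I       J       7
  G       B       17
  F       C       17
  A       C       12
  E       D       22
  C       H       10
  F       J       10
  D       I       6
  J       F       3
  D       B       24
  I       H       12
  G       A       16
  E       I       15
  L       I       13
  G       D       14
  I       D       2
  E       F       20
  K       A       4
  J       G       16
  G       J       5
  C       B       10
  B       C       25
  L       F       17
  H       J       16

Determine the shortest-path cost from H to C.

36

Compare a few routes:
H - J - F - C: 16+3+17 = 36
H - J - I - D - F - C: 16+2+2+17+17 = 54
H - I - J - F - C: 18+7+3+17 = 45
The minimum is 36 via H - J - F - C.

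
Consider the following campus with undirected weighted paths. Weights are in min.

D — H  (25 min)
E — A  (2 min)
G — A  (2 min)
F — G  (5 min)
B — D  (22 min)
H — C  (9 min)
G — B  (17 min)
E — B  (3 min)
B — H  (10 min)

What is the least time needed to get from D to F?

34 min

Running Dijkstra from D:
D: 0
B: 22  (via D)
E: 25  (via B)
H: 25  (via D)
A: 27  (via E)
G: 29  (via A)
C: 34  (via H)
F: 34  (via G)
Shortest route: D → B → E → A → G → F = 34 min.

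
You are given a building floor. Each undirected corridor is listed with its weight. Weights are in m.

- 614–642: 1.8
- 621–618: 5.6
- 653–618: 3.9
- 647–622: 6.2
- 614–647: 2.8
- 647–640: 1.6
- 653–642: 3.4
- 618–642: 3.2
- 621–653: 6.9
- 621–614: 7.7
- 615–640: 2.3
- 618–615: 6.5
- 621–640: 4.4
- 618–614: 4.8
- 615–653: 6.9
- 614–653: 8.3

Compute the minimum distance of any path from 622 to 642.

10.8 m

Running Dijkstra from 622:
622: 0
647: 6.2  (via 622)
640: 7.8  (via 647)
614: 9  (via 647)
615: 10.1  (via 640)
642: 10.8  (via 614)
Shortest route: 622–647–614–642 = 10.8 m.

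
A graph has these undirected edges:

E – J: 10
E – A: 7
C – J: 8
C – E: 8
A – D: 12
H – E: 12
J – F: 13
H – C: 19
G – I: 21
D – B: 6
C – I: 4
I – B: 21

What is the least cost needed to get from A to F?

30

Settle nodes by increasing distance from A:
A: 0
E: 7  (via A)
D: 12  (via A)
C: 15  (via E)
J: 17  (via E)
B: 18  (via D)
H: 19  (via E)
I: 19  (via C)
F: 30  (via J)
Shortest route: A → E → J → F = 30.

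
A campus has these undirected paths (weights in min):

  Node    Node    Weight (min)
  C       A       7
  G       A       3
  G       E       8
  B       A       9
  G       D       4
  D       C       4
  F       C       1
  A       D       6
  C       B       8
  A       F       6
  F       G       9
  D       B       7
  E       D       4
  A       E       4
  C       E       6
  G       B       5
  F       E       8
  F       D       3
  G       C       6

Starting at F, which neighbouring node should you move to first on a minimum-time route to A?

Compare a few routes:
F → C → A: 1+7 = 8
F → A: 6 = 6
F → D → A: 3+6 = 9
F → D → G → A: 3+4+3 = 10
The minimum is 6 min via F → A.
So from F the first move is to A.

A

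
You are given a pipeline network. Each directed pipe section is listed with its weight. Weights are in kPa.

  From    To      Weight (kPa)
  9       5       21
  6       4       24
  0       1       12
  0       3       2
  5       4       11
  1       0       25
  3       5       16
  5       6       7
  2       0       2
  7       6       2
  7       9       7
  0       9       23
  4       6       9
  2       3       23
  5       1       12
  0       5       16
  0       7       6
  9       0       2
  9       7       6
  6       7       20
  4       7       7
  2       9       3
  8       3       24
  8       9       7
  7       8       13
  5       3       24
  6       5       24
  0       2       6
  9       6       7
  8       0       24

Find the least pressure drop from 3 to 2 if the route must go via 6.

58 kPa

Shortest 3→6: 3–5–6 = 23
Shortest 6→2: 6–7–9–0–2 = 35
Total via 6: 23 + 35 = 58 kPa.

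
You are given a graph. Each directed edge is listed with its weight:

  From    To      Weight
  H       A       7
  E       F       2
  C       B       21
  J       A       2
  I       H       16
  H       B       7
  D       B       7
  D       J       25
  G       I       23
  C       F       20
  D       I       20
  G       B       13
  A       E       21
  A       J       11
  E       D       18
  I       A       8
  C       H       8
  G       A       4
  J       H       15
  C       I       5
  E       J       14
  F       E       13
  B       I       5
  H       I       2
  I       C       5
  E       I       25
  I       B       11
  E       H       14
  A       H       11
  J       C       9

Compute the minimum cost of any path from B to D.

Compare a few routes:
B–I–C–F–E–D: 5+5+20+13+18 = 61
B–I–A–E–D: 5+8+21+18 = 52
The minimum is 52 via B–I–A–E–D.

52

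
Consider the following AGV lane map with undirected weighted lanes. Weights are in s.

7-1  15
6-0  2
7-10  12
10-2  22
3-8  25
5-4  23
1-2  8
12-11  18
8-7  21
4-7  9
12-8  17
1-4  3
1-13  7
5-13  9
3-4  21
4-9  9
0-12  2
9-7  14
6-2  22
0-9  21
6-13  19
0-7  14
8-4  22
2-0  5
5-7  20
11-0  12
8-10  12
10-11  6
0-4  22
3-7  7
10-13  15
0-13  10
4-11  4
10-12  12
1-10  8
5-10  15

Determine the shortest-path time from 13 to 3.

26 s

Running Dijkstra from 13:
13: 0
1: 7  (via 13)
5: 9  (via 13)
0: 10  (via 13)
4: 10  (via 1)
6: 12  (via 0)
12: 12  (via 0)
11: 14  (via 4)
2: 15  (via 1)
10: 15  (via 13)
7: 19  (via 4)
9: 19  (via 4)
3: 26  (via 7)
Shortest route: 13 → 1 → 4 → 7 → 3 = 26 s.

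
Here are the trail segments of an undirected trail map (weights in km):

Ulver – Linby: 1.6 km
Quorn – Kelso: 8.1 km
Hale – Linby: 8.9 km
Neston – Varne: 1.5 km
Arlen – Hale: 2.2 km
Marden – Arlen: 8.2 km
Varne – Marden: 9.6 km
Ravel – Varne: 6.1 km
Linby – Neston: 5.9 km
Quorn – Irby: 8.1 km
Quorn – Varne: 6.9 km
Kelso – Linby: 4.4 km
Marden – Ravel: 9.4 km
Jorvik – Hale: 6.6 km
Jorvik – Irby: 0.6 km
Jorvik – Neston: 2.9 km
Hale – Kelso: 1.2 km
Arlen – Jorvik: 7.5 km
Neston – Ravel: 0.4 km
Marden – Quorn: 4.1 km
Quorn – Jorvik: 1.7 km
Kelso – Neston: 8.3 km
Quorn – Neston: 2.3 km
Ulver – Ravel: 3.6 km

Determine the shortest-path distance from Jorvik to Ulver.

6.9 km

Candidate routes:
Jorvik → Quorn → Neston → Ravel → Ulver: 1.7+2.3+0.4+3.6 = 8
Jorvik → Neston → Linby → Ulver: 2.9+5.9+1.6 = 10.4
Jorvik → Quorn → Neston → Linby → Ulver: 1.7+2.3+5.9+1.6 = 11.5
Jorvik → Neston → Ravel → Ulver: 2.9+0.4+3.6 = 6.9
The minimum is 6.9 km via Jorvik → Neston → Ravel → Ulver.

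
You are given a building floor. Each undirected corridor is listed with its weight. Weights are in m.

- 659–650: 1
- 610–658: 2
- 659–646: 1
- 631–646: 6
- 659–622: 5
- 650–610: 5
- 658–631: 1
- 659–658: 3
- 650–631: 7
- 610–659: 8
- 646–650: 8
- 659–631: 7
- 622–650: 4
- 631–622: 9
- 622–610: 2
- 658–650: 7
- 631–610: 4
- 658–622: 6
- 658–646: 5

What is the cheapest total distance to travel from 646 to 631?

5 m

Settle nodes by increasing distance from 646:
646: 0
659: 1  (via 646)
650: 2  (via 659)
658: 4  (via 659)
631: 5  (via 658)
Shortest route: 646 → 659 → 658 → 631 = 5 m.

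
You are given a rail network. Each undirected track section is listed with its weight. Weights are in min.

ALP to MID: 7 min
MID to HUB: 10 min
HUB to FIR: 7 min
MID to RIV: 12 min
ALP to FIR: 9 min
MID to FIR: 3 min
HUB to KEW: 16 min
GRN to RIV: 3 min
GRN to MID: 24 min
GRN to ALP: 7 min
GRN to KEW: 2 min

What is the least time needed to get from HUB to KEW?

16 min

Compare a few routes:
HUB - FIR - ALP - GRN - KEW: 7+9+7+2 = 25
HUB - KEW: 16 = 16
Cheapest is HUB - KEW at 16 min.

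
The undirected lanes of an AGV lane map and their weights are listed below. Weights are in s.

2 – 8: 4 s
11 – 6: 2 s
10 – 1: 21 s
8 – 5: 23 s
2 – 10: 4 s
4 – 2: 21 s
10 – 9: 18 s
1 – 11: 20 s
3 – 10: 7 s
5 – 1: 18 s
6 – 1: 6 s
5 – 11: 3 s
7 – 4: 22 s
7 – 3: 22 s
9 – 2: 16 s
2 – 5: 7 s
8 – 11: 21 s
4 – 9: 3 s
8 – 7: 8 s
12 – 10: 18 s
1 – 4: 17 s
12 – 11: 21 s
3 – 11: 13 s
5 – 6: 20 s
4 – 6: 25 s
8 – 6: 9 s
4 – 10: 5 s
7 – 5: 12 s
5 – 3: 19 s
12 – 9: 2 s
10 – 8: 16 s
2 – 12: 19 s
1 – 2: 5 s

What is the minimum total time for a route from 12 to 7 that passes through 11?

Best 12 to 11: 12 → 11 costing 21
Best 11 to 7: 11 → 5 → 7 costing 15
Total via 11: 21 + 15 = 36 s.

36 s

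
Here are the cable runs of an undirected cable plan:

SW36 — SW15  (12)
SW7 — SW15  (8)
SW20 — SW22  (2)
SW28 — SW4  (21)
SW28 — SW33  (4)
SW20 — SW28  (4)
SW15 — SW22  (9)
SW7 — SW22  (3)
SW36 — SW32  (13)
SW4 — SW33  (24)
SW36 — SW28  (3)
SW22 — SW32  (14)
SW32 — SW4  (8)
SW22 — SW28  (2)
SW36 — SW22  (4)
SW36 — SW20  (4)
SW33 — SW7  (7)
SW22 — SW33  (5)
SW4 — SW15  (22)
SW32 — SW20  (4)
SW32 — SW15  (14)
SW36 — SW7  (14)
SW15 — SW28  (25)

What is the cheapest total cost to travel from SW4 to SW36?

16

Candidate routes:
SW4 → SW32 → SW20 → SW36: 8+4+4 = 16
SW4 → SW32 → SW20 → SW22 → SW28 → SW36: 8+4+2+2+3 = 19
SW4 → SW32 → SW20 → SW22 → SW36: 8+4+2+4 = 18
Cheapest is SW4 → SW32 → SW20 → SW36 at 16.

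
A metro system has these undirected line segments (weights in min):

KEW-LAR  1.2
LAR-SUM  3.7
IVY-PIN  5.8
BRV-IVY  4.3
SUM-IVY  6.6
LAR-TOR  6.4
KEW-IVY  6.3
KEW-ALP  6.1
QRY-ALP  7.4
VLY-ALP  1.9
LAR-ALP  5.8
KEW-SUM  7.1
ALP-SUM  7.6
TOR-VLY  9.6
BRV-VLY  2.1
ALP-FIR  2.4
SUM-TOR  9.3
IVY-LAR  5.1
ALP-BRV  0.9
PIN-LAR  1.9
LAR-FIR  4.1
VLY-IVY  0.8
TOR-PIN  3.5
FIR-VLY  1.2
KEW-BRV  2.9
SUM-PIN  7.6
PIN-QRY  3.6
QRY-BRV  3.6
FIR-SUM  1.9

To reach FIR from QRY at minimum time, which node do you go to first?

BRV

Compare a few routes:
QRY–BRV–ALP–FIR: 3.6+0.9+2.4 = 6.9
QRY–PIN–LAR–FIR: 3.6+1.9+4.1 = 9.6
QRY–ALP–FIR: 7.4+2.4 = 9.8
QRY–BRV–ALP–VLY–FIR: 3.6+0.9+1.9+1.2 = 7.6
The minimum is 6.9 min via QRY–BRV–ALP–FIR.
So from QRY the first move is to BRV.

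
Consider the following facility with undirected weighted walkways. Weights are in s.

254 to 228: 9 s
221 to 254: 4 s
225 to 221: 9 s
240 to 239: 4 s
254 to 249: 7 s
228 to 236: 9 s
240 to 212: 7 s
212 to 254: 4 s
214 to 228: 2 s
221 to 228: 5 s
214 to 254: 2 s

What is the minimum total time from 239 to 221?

Running Dijkstra from 239:
239: 0
240: 4  (via 239)
212: 11  (via 240)
254: 15  (via 212)
214: 17  (via 254)
228: 19  (via 214)
221: 19  (via 254)
Shortest route: 239–240–212–254–221 = 19 s.

19 s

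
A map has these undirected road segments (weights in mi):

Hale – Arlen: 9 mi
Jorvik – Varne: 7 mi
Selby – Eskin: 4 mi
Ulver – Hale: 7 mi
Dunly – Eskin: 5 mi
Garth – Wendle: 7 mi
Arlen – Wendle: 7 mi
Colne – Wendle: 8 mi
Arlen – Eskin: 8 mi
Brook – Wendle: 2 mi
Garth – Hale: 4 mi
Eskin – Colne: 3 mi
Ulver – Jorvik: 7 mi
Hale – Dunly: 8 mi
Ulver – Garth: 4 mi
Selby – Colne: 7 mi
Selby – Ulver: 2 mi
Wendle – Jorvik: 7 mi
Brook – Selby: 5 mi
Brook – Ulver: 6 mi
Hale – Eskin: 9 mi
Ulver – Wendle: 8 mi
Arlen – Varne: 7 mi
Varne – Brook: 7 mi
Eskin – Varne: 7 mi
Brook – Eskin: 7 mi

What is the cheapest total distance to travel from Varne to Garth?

Enumerating some paths:
Varne - Brook - Ulver - Garth: 7+6+4 = 17
Varne - Brook - Wendle - Garth: 7+2+7 = 16
Varne - Eskin - Selby - Ulver - Garth: 7+4+2+4 = 17
Cheapest is Varne - Brook - Wendle - Garth at 16 mi.

16 mi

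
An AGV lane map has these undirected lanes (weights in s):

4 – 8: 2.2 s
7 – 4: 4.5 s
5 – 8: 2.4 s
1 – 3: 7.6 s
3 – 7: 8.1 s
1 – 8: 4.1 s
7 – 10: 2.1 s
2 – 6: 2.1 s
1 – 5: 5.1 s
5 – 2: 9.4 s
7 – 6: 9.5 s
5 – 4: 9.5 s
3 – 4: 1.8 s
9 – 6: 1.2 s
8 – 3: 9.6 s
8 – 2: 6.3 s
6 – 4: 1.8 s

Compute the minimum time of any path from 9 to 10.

9.6 s

Settle nodes by increasing distance from 9:
9: 0
6: 1.2  (via 9)
4: 3  (via 6)
2: 3.3  (via 6)
3: 4.8  (via 4)
8: 5.2  (via 4)
7: 7.5  (via 4)
5: 7.6  (via 8)
1: 9.3  (via 8)
10: 9.6  (via 7)
Shortest route: 9 → 6 → 4 → 7 → 10 = 9.6 s.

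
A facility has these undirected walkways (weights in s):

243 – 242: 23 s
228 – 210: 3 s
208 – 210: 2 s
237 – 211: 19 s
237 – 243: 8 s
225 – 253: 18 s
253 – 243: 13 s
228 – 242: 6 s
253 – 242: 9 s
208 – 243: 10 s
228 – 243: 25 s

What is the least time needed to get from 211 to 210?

39 s

Compare a few routes:
211 → 237 → 243 → 253 → 242 → 228 → 210: 19+8+13+9+6+3 = 58
211 → 237 → 243 → 208 → 210: 19+8+10+2 = 39
211 → 237 → 243 → 242 → 228 → 210: 19+8+23+6+3 = 59
211 → 237 → 243 → 228 → 210: 19+8+25+3 = 55
Cheapest is 211 → 237 → 243 → 208 → 210 at 39 s.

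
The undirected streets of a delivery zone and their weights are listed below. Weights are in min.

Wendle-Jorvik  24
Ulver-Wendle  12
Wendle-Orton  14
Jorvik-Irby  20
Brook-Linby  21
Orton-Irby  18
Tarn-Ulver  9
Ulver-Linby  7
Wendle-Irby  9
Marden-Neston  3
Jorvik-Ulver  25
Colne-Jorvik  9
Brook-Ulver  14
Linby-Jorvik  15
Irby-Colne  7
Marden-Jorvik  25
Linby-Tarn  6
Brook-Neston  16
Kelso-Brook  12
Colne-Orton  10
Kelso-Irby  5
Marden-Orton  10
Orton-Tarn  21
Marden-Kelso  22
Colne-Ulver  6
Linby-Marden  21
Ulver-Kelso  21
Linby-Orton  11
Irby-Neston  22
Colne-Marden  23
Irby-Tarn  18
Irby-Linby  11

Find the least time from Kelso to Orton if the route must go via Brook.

41 min

Best Kelso to Brook: Kelso → Brook costing 12
Best Brook to Orton: Brook → Neston → Marden → Orton costing 29
Total via Brook: 12 + 29 = 41 min.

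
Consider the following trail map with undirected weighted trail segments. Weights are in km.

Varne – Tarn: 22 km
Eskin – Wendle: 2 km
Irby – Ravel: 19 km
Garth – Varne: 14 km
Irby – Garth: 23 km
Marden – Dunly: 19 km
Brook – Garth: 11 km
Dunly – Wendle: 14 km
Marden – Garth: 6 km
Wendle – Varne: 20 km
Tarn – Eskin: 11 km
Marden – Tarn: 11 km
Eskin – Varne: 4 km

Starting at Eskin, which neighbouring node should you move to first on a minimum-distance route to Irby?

Candidate routes:
Eskin–Varne–Garth–Irby: 4+14+23 = 41
Eskin–Wendle–Varne–Garth–Irby: 2+20+14+23 = 59
Eskin–Tarn–Marden–Garth–Irby: 11+11+6+23 = 51
Cheapest is Eskin–Varne–Garth–Irby at 41 km.
So from Eskin the first move is to Varne.

Varne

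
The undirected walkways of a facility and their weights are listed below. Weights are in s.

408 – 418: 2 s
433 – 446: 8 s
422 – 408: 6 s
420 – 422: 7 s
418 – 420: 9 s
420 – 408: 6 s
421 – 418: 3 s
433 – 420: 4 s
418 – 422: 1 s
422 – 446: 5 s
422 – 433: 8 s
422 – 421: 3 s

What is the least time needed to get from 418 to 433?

Enumerating some paths:
418 → 422 → 433: 1+8 = 9
418 → 408 → 420 → 433: 2+6+4 = 12
Cheapest is 418 → 422 → 433 at 9 s.

9 s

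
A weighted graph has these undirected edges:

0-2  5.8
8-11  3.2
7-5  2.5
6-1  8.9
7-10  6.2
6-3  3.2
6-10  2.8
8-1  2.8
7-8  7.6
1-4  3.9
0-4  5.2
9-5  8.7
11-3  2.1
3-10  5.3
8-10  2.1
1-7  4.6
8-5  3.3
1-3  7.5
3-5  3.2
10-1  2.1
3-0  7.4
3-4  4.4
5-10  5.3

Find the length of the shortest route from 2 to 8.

17.7

Shortest distances from 2:
2: 0
0: 5.8  (via 2)
4: 11  (via 0)
3: 13.2  (via 0)
1: 14.9  (via 4)
11: 15.3  (via 3)
5: 16.4  (via 3)
6: 16.4  (via 3)
10: 17  (via 1)
8: 17.7  (via 1)
Shortest route: 2–0–4–1–8 = 17.7.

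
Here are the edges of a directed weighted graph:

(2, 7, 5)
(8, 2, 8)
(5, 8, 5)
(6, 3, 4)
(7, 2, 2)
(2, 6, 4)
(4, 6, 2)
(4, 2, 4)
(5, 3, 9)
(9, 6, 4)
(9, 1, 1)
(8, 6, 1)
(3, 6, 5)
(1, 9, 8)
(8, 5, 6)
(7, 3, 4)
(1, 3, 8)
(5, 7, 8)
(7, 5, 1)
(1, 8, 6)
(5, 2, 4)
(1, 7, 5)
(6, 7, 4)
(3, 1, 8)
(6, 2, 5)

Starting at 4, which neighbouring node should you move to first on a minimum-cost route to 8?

Candidate routes:
4 → 2 → 7 → 5 → 8: 4+5+1+5 = 15
4 → 6 → 7 → 5 → 8: 2+4+1+5 = 12
The minimum is 12 via 4 → 6 → 7 → 5 → 8.
So from 4 the first move is to 6.

6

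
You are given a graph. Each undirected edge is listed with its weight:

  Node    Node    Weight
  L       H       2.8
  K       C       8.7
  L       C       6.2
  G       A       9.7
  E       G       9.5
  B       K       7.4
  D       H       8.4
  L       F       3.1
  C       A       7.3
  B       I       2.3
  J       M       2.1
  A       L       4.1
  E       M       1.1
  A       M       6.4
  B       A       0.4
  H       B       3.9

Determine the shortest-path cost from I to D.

Settle nodes by increasing distance from I:
I: 0
B: 2.3  (via I)
A: 2.7  (via B)
H: 6.2  (via B)
L: 6.8  (via A)
M: 9.1  (via A)
K: 9.7  (via B)
F: 9.9  (via L)
C: 10  (via A)
E: 10.2  (via M)
J: 11.2  (via M)
G: 12.4  (via A)
D: 14.6  (via H)
Shortest route: I → B → H → D = 14.6.

14.6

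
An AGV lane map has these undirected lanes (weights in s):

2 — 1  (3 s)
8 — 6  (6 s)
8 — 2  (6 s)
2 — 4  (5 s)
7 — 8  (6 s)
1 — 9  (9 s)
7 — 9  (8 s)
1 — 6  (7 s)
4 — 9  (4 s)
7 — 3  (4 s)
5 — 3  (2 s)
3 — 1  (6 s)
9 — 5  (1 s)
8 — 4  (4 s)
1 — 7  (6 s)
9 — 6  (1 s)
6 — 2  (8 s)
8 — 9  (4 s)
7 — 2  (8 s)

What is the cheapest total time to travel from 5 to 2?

10 s

Running Dijkstra from 5:
5: 0
9: 1  (via 5)
3: 2  (via 5)
6: 2  (via 9)
4: 5  (via 9)
8: 5  (via 9)
7: 6  (via 3)
1: 8  (via 3)
2: 10  (via 6)
Shortest route: 5 → 9 → 6 → 2 = 10 s.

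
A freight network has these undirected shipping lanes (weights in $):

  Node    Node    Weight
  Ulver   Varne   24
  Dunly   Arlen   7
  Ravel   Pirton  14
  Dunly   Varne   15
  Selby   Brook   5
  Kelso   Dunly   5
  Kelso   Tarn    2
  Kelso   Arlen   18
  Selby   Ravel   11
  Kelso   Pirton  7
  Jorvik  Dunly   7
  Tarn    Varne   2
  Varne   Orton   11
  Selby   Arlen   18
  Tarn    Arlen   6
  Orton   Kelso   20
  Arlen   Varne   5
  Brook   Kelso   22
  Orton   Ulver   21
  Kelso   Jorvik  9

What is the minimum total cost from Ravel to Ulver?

Candidate routes:
Ravel–Pirton–Kelso–Tarn–Arlen–Varne–Ulver: 14+7+2+6+5+24 = 58
Ravel–Pirton–Kelso–Tarn–Varne–Ulver: 14+7+2+2+24 = 49
Ravel–Pirton–Kelso–Tarn–Varne–Orton–Ulver: 14+7+2+2+11+21 = 57
Ravel–Selby–Arlen–Varne–Ulver: 11+18+5+24 = 58
Cheapest is Ravel–Pirton–Kelso–Tarn–Varne–Ulver at $49.

$49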